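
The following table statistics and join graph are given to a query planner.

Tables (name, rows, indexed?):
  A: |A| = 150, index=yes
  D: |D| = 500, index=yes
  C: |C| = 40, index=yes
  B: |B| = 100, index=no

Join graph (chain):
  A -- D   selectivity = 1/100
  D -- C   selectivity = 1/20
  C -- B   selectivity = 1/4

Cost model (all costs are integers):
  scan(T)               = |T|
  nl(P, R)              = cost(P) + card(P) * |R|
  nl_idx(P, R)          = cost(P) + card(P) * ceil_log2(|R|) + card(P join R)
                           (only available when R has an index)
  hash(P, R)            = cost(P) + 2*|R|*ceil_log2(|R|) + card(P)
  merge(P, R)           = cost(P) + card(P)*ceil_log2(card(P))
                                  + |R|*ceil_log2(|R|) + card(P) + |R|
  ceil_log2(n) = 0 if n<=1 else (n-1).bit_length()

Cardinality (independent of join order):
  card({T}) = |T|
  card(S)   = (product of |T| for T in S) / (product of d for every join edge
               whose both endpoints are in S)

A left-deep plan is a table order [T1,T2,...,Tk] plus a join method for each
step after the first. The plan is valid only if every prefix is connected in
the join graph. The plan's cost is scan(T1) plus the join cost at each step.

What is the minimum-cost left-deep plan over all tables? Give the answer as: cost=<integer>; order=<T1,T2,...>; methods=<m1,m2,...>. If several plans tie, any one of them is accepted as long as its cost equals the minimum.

cost=6380; order=A,D,C,B; methods=nl_idx,hash,hash

Selinger DP (subsets sized 1..n):
  {A}: scan cost=150, card=150
  {D}: scan cost=500, card=500
  {C}: scan cost=40, card=40
  {B}: scan cost=100, card=100
  {AD}: card=750; try (D,nl_idx)→2250, (A,hash)→3400, (A,nl_idx)→5250, (D,merge)→6500, (A,merge)→6850, (D,hash)→9300 …(+2); best=2250 via (D,nl_idx)
  {CD}: card=1000; try (D,nl_idx)→1400, (C,hash)→1480, (C,nl_idx)→4500, (D,merge)→5320, (C,merge)→5780, (D,hash)→9080 …(+2); best=1400 via (D,nl_idx)
  {BC}: card=1000; try (C,hash)→680, (B,merge)→1120, (C,merge)→1180, (B,hash)→1480, (C,nl_idx)→1700, (B,nl)→4040 …(+1); best=680 via (C,hash)
  {ACD}: card=1500; try (C,hash)→3480, (A,hash)→4800, (C,nl_idx)→8250, (C,merge)→10780, (A,nl_idx)→10900, (A,merge)→13750 …(+2); best=3480 via (C,hash)
  {BCD}: card=25000; try (B,hash)→3800, (D,hash)→10680, (B,merge)→13200, (D,merge)→16680, (D,nl_idx)→34680, (B,nl)→101400 …(+1); best=3800 via (B,hash)
  {ABCD}: card=37500; try (B,hash)→6380, (B,merge)→22280, (A,hash)→31200, (B,nl)→153480, (A,nl_idx)→241300, (A,merge)→405150 …(+1); best=6380 via (B,hash)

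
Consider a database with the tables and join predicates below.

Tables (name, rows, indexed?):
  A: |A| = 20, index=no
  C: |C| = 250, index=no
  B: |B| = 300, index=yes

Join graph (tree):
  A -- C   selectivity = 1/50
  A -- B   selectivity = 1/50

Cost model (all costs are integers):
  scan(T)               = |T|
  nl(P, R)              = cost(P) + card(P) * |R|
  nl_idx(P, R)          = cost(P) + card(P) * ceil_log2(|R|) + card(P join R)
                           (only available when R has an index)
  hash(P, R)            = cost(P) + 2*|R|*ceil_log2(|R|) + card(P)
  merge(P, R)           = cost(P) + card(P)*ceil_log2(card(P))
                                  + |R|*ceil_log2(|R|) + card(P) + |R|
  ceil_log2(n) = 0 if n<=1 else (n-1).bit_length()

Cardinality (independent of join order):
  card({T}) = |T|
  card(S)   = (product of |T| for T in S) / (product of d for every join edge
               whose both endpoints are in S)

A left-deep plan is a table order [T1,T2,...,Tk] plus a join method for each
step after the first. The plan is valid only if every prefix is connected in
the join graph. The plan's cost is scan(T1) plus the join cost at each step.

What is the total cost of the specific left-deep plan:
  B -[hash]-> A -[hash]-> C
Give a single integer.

4920

step 1: scan B: cost=300, card=300
step 2: join A via hash
    card(P join A) = 300*20/(50) = 120
    cost = 300 + 2*20*5 + 300 = 800
step 3: join C via hash
    card(P join C) = 120*250/(50) = 600
    cost = 800 + 2*250*8 + 120 = 4920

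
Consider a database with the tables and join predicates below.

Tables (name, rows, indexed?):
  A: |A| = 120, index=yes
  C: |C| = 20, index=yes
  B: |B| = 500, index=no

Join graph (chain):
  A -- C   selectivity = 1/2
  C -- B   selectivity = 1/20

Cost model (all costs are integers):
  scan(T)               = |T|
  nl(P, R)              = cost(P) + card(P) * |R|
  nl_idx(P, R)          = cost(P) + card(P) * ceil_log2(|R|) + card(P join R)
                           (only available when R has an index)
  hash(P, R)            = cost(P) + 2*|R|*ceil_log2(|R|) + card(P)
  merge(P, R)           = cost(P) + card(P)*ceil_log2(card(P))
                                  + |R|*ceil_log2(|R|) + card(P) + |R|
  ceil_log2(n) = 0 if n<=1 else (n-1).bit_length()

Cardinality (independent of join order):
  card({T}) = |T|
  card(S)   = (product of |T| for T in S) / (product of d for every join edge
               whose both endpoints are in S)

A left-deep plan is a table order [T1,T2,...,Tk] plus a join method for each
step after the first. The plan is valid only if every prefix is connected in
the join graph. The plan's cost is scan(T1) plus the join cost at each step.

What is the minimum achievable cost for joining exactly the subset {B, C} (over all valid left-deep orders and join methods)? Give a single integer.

1200

Selinger DP over subsets of {B,C}:
  {C}: scan cost=20, card=20
  {B}: scan cost=500, card=500
  {BC}: card=500; try (C,hash)→1200, (C,nl_idx)→3500, (B,merge)→5140, (C,merge)→5620, (B,hash)→9040, (B,nl)→10020 …(+1); best=1200 via (C,hash)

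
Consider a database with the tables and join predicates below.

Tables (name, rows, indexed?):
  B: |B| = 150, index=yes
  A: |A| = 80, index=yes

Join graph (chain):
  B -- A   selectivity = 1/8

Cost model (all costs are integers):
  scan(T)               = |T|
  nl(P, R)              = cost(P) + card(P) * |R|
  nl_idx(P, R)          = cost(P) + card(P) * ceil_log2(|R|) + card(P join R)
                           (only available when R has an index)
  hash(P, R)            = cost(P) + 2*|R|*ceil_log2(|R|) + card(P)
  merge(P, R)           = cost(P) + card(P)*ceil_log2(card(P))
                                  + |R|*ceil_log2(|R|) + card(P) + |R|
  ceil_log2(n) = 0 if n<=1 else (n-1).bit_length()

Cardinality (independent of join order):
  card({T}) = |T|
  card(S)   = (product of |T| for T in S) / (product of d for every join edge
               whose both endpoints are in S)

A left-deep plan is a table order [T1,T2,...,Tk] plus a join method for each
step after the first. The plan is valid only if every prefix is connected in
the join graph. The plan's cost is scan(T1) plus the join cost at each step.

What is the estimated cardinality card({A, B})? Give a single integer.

Tables in S: A(80), B(150)
Edges inside S: B-A(d=8)
numerator = 80 * 150 = 12000
denominator = 8 = 8
card(S) = 12000 / 8 = 1500

1500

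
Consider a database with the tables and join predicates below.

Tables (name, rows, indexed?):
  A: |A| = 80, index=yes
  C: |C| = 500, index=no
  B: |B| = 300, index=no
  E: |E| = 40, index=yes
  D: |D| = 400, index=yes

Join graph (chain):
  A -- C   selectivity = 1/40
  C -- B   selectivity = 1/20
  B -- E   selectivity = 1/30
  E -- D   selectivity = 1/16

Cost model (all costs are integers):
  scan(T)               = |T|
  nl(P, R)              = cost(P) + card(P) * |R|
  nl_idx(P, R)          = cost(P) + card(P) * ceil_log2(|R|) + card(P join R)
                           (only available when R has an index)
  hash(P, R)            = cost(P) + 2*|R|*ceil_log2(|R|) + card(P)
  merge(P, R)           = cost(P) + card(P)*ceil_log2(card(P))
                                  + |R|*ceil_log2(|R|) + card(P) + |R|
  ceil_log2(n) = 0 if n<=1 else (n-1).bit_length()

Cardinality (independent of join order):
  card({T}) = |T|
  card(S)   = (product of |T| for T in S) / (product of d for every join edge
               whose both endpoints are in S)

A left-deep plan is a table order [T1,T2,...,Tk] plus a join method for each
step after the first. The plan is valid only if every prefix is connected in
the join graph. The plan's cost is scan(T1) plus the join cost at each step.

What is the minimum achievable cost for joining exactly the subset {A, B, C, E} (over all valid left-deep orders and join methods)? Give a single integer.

21200

Selinger DP over subsets of {A,B,C,E}:
  {A}: scan cost=80, card=80
  {C}: scan cost=500, card=500
  {B}: scan cost=300, card=300
  {E}: scan cost=40, card=40
  {AC}: card=1000; try (A,hash)→2120, (A,nl_idx)→5000, (C,merge)→5720, (A,merge)→6140, (C,hash)→9160, (C,nl)→40080 …(+1); best=2120 via (A,hash)
  {BC}: card=7500; try (B,hash)→6400, (C,merge)→8300, (B,merge)→8500, (C,hash)→9600, (C,nl)→150300, (B,nl)→150500; best=6400 via (B,hash)
  {BE}: card=400; try (E,hash)→1080, (E,nl_idx)→2500, (B,merge)→3320, (E,merge)→3580, (B,hash)→5480, (B,nl)→12040 …(+1); best=1080 via (E,hash)
  {ABC}: card=15000; try (B,hash)→8520, (A,hash)→15020, (B,merge)→16120, (A,nl_idx)→73900, (A,merge)→112040, (B,nl)→302120 …(+1); best=8520 via (B,hash)
  {BCE}: card=10000; try (C,merge)→10080, (C,hash)→10480, (E,hash)→14380, (E,nl_idx)→61400, (E,merge)→111680, (C,nl)→201080 …(+1); best=10080 via (C,merge)
  {ABCE}: card=20000; try (A,hash)→21200, (E,hash)→24000, (A,nl_idx)→100080, (E,nl_idx)→118520, (A,merge)→160720, (E,merge)→233800 …(+2); best=21200 via (A,hash)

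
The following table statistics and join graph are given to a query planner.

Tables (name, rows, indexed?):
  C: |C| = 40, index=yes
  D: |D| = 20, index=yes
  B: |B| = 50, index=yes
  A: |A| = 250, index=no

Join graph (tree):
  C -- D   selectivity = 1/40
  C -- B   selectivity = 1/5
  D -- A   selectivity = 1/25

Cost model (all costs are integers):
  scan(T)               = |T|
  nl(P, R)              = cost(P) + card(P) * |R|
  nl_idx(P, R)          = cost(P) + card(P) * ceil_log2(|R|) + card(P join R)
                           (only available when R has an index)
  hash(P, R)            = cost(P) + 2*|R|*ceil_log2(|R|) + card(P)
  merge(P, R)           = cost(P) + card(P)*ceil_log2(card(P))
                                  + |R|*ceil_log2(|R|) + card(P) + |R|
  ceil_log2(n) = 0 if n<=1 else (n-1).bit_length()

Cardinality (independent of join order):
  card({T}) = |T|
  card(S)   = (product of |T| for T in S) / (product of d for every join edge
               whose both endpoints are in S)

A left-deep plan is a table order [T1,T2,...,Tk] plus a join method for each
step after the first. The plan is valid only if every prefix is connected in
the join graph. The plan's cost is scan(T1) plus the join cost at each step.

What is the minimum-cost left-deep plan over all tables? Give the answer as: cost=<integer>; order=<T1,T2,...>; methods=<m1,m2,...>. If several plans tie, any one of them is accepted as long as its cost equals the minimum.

cost=2180; order=A,D,C,B; methods=hash,hash,hash

Selinger DP (subsets sized 1..n):
  {C}: scan cost=40, card=40
  {D}: scan cost=20, card=20
  {B}: scan cost=50, card=50
  {A}: scan cost=250, card=250
  {CD}: card=20; try (C,nl_idx)→160, (D,nl_idx)→260, (D,hash)→280, (C,merge)→420, (D,merge)→440, (C,hash)→520 …(+2); best=160 via (C,nl_idx)
  {BC}: card=400; try (C,hash)→580, (B,merge)→670, (C,merge)→680, (B,hash)→680, (B,nl_idx)→680, (C,nl_idx)→750 …(+2); best=580 via (C,hash)
  {AD}: card=200; try (D,hash)→700, (D,nl_idx)→1700, (A,merge)→2390, (D,merge)→2620, (A,hash)→4040, (A,nl)→5020 …(+1); best=700 via (D,hash)
  {BCD}: card=200; try (B,nl_idx)→480, (B,merge)→630, (B,hash)→780, (B,nl)→1160, (D,hash)→1180, (D,nl_idx)→2780 …(+2); best=480 via (B,nl_idx)
  {ACD}: card=200; try (C,hash)→1380, (C,nl_idx)→2100, (A,merge)→2530, (C,merge)→2780, (A,hash)→4180, (A,nl)→5160 …(+1); best=1380 via (C,hash)
  {ABCD}: card=2000; try (B,hash)→2180, (B,merge)→3530, (A,merge)→4530, (B,nl_idx)→4580, (A,hash)→4680, (B,nl)→11380 …(+1); best=2180 via (B,hash)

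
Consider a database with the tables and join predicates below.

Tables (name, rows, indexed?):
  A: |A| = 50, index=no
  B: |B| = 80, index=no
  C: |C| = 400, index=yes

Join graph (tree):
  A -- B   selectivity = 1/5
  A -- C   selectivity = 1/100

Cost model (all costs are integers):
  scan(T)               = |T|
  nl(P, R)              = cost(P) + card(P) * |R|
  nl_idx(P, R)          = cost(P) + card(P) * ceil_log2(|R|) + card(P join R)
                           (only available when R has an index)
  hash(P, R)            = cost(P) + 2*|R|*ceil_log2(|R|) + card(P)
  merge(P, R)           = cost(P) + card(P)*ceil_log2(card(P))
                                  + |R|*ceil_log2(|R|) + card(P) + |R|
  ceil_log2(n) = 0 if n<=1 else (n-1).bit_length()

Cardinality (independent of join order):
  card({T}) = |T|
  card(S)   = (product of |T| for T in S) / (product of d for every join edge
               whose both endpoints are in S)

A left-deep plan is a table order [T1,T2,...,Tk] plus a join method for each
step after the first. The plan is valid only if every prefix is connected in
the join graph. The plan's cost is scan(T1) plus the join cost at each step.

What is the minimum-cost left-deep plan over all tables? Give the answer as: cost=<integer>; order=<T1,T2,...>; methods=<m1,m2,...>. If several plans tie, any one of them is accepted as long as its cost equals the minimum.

Selinger DP (subsets sized 1..n):
  {A}: scan cost=50, card=50
  {B}: scan cost=80, card=80
  {C}: scan cost=400, card=400
  {AB}: card=800; try (A,hash)→760, (B,merge)→1040, (A,merge)→1070, (B,hash)→1220, (B,nl)→4050, (A,nl)→4080; best=760 via (A,hash)
  {AC}: card=200; try (C,nl_idx)→700, (A,hash)→1400, (C,merge)→4400, (A,merge)→4750, (C,hash)→7300, (C,nl)→20050 …(+1); best=700 via (C,nl_idx)
  {ABC}: card=3200; try (B,hash)→2020, (B,merge)→3140, (C,hash)→8760, (C,nl_idx)→11160, (C,merge)→13560, (B,nl)→16700 …(+1); best=2020 via (B,hash)

cost=2020; order=A,C,B; methods=nl_idx,hash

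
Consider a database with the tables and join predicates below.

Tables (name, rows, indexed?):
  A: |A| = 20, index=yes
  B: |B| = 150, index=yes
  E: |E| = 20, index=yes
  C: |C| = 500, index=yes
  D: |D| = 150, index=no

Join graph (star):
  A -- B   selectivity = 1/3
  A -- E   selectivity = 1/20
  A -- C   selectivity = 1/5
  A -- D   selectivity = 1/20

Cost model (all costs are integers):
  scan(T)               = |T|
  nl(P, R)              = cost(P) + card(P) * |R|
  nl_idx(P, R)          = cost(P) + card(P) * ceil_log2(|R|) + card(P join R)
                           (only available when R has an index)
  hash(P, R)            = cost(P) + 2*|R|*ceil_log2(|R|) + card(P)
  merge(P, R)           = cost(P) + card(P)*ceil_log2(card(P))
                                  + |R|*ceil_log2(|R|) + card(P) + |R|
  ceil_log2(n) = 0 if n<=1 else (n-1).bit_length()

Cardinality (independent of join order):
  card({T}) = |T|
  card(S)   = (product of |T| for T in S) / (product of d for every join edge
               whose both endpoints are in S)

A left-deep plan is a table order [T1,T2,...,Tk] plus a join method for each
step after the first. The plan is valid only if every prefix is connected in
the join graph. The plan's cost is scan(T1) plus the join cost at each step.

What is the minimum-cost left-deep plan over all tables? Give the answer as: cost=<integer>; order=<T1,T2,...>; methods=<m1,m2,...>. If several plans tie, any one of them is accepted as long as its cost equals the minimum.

cost=19900; order=D,A,E,B,C; methods=hash,hash,hash,hash

Selinger DP (subsets sized 1..n):
  {A}: scan cost=20, card=20
  {B}: scan cost=150, card=150
  {E}: scan cost=20, card=20
  {C}: scan cost=500, card=500
  {D}: scan cost=150, card=150
  {AB}: card=1000; try (A,hash)→500, (B,nl_idx)→1180, (B,merge)→1490, (A,merge)→1620, (A,nl_idx)→1900, (B,hash)→2440 …(+2); best=500 via (A,hash)
  {AE}: card=20; try (E,nl_idx)→140, (A,nl_idx)→140, (E,hash)→240, (A,hash)→240, (E,merge)→260, (A,merge)→260 …(+2); best=140 via (E,nl_idx)
  {AC}: card=2000; try (A,hash)→1200, (C,nl_idx)→2200, (A,nl_idx)→5000, (C,merge)→5140, (A,merge)→5620, (C,hash)→9040 …(+2); best=1200 via (A,hash)
  {AD}: card=150; try (A,hash)→500, (A,nl_idx)→1050, (D,merge)→1490, (A,merge)→1620, (D,hash)→2440, (D,nl)→3020 …(+1); best=500 via (A,hash)
  {ABE}: card=1000; try (B,nl_idx)→1300, (B,merge)→1610, (E,hash)→1700, (B,hash)→2560, (B,nl)→3140, (E,nl_idx)→6500 …(+2); best=1300 via (B,nl_idx)
  {ABC}: card=100000; try (B,hash)→5600, (C,hash)→10500, (C,merge)→16500, (B,merge)→26550, (C,nl_idx)→109500, (B,nl_idx)→117200 …(+2); best=5600 via (B,hash)
  {ABD}: card=7500; try (B,hash)→3050, (B,merge)→3200, (D,hash)→3900, (B,nl_idx)→9200, (D,merge)→12850, (B,nl)→23000 …(+1); best=3050 via (B,hash)
  {ACE}: card=2000; try (C,nl_idx)→2320, (E,hash)→3400, (C,merge)→5260, (C,hash)→9160, (C,nl)→10140, (E,nl_idx)→13200 …(+2); best=2320 via (C,nl_idx)
  {ADE}: card=150; try (E,hash)→850, (E,nl_idx)→1400, (D,merge)→1610, (E,merge)→1970, (D,hash)→2560, (D,nl)→3140 …(+1); best=850 via (E,hash)
  {ACD}: card=15000; try (D,hash)→5600, (C,merge)→6850, (C,hash)→9650, (C,nl_idx)→16850, (D,merge)→26550, (C,nl)→75500 …(+1); best=5600 via (D,hash)
  {ABCE}: card=100000; try (B,hash)→6720, (C,hash)→11300, (C,merge)→17300, (B,merge)→27670, (E,hash)→105800, (C,nl_idx)→110300 …(+6); best=6720 via (B,hash)
  {ABDE}: card=7500; try (B,hash)→3400, (B,merge)→3550, (D,hash)→4700, (B,nl_idx)→9550, (E,hash)→10750, (D,merge)→13650 …(+5); best=3400 via (B,hash)
  {ABCD}: card=750000; try (C,hash)→19550, (B,hash)→23000, (D,hash)→108000, (C,merge)→113050, (B,merge)→231950, (C,nl_idx)→820550 …(+5); best=19550 via (C,hash)
  {ACDE}: card=15000; try (D,hash)→6720, (C,merge)→7200, (C,hash)→10000, (C,nl_idx)→17200, (E,hash)→20800, (D,merge)→27670 …(+5); best=6720 via (D,hash)
  {ABCDE}: card=750000; try (C,hash)→19900, (B,hash)→24120, (D,hash)→109120, (C,merge)→113400, (B,merge)→233070, (E,hash)→769750 …(+9); best=19900 via (C,hash)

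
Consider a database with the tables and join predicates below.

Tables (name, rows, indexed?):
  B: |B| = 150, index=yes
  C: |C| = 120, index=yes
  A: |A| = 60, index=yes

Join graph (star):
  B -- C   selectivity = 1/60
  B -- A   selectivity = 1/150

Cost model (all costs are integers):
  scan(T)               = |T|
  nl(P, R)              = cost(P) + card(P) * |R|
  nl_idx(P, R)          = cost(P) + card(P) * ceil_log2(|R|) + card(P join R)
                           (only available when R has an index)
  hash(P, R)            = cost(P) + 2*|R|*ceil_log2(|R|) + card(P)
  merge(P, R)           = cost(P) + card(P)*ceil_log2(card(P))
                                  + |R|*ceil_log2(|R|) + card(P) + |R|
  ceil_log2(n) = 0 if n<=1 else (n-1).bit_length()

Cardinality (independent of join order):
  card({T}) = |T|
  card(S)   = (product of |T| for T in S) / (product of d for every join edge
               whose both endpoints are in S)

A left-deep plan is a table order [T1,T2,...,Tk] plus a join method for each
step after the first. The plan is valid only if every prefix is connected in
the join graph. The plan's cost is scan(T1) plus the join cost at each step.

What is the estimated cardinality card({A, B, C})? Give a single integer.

Tables in S: A(60), B(150), C(120)
Edges inside S: B-C(d=60), B-A(d=150)
numerator = 60 * 150 * 120 = 1080000
denominator = 60 * 150 = 9000
card(S) = 1080000 / 9000 = 120

120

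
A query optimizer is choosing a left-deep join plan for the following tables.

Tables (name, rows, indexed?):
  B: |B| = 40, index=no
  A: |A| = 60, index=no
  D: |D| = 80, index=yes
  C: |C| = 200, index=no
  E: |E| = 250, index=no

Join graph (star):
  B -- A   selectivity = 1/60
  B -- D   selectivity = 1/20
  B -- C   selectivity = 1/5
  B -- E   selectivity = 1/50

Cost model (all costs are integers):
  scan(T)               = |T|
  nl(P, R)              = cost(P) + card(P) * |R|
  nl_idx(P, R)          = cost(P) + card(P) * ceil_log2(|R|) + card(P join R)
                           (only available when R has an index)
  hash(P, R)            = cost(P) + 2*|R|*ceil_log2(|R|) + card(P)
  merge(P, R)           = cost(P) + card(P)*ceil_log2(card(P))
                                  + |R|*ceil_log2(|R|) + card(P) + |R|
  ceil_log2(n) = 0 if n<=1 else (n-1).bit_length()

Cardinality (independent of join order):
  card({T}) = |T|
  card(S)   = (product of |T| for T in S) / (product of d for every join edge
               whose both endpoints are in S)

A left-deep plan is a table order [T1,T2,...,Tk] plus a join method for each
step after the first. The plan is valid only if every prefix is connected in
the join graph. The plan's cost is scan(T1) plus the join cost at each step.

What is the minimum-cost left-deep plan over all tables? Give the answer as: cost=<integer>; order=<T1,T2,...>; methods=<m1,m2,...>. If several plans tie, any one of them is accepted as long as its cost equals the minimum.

cost=7220; order=E,B,A,D,C; methods=hash,hash,hash,hash

Selinger DP (subsets sized 1..n):
  {B}: scan cost=40, card=40
  {A}: scan cost=60, card=60
  {D}: scan cost=80, card=80
  {C}: scan cost=200, card=200
  {E}: scan cost=250, card=250
  {AB}: card=40; try (B,hash)→600, (A,merge)→740, (B,merge)→760, (A,hash)→800, (A,nl)→2440, (B,nl)→2460; best=600 via (B,hash)
  {BD}: card=160; try (D,nl_idx)→480, (B,hash)→640, (D,merge)→960, (B,merge)→1000, (D,hash)→1200, (D,nl)→3240 …(+1); best=480 via (D,nl_idx)
  {BC}: card=1600; try (B,hash)→880, (C,merge)→2120, (B,merge)→2280, (C,hash)→3280, (C,nl)→8040, (B,nl)→8200; best=880 via (B,hash)
  {BE}: card=200; try (B,hash)→980, (E,merge)→2570, (B,merge)→2780, (E,hash)→4080, (E,nl)→10040, (B,nl)→10250; best=980 via (B,hash)
  {ABD}: card=160; try (D,nl_idx)→1040, (A,hash)→1360, (D,merge)→1520, (D,hash)→1760, (A,merge)→2340, (D,nl)→3800 …(+1); best=1040 via (D,nl_idx)
  {ABC}: card=1600; try (C,merge)→2680, (A,hash)→3200, (C,hash)→3840, (C,nl)→8600, (A,merge)→20500, (A,nl)→96880; best=2680 via (C,merge)
  {ABE}: card=200; try (A,hash)→1900, (E,merge)→3130, (A,merge)→3200, (E,hash)→4640, (E,nl)→10600, (A,nl)→12980; best=1900 via (A,hash)
  {BCD}: card=6400; try (D,hash)→3600, (C,merge)→3720, (C,hash)→3840, (D,nl_idx)→18480, (D,merge)→20720, (C,nl)→32480 …(+1); best=3600 via (D,hash)
  {BDE}: card=800; try (D,hash)→2300, (D,nl_idx)→3180, (D,merge)→3420, (E,merge)→4170, (E,hash)→4640, (D,nl)→16980 …(+1); best=2300 via (D,hash)
  {BCE}: card=8000; try (C,hash)→4380, (C,merge)→4580, (E,hash)→6480, (E,merge)→22330, (C,nl)→40980, (E,nl)→400880; best=4380 via (C,hash)
  {ABCD}: card=6400; try (C,merge)→4280, (C,hash)→4400, (D,hash)→5400, (A,hash)→10720, (D,nl_idx)→20280, (D,merge)→22520 …(+4); best=4280 via (C,merge)
  {ABDE}: card=800; try (D,hash)→3220, (A,hash)→3820, (D,nl_idx)→4100, (D,merge)→4340, (E,merge)→4730, (E,hash)→5200 …(+4); best=3220 via (D,hash)
  {ABCE}: card=8000; try (C,hash)→5300, (C,merge)→5500, (E,hash)→8280, (A,hash)→13100, (E,merge)→24130, (C,nl)→41900 …(+3); best=5300 via (C,hash)
  {BCDE}: card=32000; try (C,hash)→6300, (C,merge)→12900, (D,hash)→13500, (E,hash)→14000, (D,nl_idx)→92380, (E,merge)→95450 …(+4); best=6300 via (C,hash)
  {ABCDE}: card=32000; try (C,hash)→7220, (C,merge)→13820, (D,hash)→14420, (E,hash)→14680, (A,hash)→39020, (D,nl_idx)→93300 …(+7); best=7220 via (C,hash)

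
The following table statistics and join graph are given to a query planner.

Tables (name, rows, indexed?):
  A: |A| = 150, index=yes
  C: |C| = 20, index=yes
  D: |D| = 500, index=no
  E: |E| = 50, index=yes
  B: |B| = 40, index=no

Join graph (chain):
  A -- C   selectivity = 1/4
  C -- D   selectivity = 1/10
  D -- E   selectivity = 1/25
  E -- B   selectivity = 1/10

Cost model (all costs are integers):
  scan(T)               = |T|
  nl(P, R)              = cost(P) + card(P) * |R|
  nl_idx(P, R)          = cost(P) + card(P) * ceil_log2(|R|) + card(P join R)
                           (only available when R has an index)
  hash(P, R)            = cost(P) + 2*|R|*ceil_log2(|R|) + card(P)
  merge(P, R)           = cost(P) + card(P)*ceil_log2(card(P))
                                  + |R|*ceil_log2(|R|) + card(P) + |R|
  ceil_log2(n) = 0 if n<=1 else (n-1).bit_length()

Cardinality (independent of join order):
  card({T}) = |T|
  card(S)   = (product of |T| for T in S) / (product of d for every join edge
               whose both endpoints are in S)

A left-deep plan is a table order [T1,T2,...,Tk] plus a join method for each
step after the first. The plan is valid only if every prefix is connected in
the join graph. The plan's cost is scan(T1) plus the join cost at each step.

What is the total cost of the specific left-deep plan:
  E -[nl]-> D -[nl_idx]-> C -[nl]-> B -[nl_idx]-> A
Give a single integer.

step 1: scan E: cost=50, card=50
step 2: join D via nl
    card(P join D) = 50*500/(25) = 1000
    cost = 50 + 50*500 = 25050
step 3: join C via nl_idx
    card(P join C) = 1000*20/(10) = 2000
    cost = 25050 + 1000*5 + 2000 = 32050
step 4: join B via nl
    card(P join B) = 2000*40/(10) = 8000
    cost = 32050 + 2000*40 = 112050
step 5: join A via nl_idx
    card(P join A) = 8000*150/(4) = 300000
    cost = 112050 + 8000*8 + 300000 = 476050

476050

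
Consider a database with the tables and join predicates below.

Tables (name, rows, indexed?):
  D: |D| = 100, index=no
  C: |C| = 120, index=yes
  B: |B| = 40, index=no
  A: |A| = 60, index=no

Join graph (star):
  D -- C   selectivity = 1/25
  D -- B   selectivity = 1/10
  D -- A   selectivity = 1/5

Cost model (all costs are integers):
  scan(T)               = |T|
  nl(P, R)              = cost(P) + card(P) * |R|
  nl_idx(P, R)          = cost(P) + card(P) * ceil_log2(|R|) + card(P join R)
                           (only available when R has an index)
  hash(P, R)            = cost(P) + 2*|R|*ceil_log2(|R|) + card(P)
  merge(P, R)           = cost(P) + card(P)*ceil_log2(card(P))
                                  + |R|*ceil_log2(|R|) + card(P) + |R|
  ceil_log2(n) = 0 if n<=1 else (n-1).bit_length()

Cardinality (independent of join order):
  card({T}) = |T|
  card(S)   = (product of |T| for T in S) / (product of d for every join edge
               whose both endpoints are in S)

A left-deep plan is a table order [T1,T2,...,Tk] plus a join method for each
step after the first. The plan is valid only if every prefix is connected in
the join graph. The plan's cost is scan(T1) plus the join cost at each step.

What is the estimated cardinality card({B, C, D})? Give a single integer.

Tables in S: B(40), C(120), D(100)
Edges inside S: D-C(d=25), D-B(d=10)
numerator = 40 * 120 * 100 = 480000
denominator = 25 * 10 = 250
card(S) = 480000 / 250 = 1920

1920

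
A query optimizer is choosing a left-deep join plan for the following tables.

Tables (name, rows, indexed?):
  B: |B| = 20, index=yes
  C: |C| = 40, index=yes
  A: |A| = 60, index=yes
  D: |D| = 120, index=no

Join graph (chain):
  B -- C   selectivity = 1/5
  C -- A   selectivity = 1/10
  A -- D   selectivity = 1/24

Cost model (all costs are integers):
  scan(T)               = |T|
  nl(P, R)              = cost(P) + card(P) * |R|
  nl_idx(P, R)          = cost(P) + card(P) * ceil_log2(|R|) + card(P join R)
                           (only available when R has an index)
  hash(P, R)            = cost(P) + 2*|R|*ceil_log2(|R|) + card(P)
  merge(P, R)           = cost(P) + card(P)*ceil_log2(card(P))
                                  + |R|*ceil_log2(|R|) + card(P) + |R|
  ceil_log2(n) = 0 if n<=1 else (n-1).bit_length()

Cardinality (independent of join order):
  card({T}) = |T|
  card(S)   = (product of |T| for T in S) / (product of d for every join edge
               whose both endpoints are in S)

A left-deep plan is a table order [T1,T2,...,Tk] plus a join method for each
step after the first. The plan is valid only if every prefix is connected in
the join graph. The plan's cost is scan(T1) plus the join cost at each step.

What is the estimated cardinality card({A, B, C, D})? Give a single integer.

4800

Tables in S: A(60), B(20), C(40), D(120)
Edges inside S: B-C(d=5), C-A(d=10), A-D(d=24)
numerator = 60 * 20 * 40 * 120 = 5760000
denominator = 5 * 10 * 24 = 1200
card(S) = 5760000 / 1200 = 4800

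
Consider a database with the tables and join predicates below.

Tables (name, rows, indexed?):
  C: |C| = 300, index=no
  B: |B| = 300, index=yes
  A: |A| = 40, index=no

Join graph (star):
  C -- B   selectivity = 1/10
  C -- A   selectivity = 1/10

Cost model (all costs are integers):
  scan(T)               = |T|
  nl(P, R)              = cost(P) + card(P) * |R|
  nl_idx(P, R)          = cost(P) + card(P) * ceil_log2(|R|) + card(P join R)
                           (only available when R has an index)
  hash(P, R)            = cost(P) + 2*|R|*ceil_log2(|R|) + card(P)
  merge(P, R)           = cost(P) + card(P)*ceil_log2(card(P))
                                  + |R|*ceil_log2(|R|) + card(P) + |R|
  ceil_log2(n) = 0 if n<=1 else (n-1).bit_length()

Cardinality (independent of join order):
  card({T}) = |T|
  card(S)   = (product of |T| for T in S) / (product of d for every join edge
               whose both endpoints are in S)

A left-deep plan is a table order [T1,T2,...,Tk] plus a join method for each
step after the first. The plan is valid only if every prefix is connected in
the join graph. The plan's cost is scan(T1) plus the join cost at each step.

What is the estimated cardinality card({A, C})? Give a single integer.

1200

Tables in S: A(40), C(300)
Edges inside S: C-A(d=10)
numerator = 40 * 300 = 12000
denominator = 10 = 10
card(S) = 12000 / 10 = 1200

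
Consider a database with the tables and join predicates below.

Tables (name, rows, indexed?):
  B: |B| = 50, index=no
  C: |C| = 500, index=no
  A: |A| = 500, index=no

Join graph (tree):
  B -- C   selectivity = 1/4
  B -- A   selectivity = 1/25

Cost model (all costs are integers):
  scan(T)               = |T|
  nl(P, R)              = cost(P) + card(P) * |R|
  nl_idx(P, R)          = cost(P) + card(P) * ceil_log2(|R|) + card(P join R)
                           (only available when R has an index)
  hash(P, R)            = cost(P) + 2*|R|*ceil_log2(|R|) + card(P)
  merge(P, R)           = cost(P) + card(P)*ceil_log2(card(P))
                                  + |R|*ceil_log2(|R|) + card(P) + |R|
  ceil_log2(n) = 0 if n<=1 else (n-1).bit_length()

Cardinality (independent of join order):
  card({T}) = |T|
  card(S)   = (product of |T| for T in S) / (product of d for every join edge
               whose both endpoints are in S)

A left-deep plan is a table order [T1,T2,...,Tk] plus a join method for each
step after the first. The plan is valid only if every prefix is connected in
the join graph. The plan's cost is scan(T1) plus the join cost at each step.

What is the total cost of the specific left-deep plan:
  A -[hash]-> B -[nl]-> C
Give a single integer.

501600

step 1: scan A: cost=500, card=500
step 2: join B via hash
    card(P join B) = 500*50/(25) = 1000
    cost = 500 + 2*50*6 + 500 = 1600
step 3: join C via nl
    card(P join C) = 1000*500/(4) = 125000
    cost = 1600 + 1000*500 = 501600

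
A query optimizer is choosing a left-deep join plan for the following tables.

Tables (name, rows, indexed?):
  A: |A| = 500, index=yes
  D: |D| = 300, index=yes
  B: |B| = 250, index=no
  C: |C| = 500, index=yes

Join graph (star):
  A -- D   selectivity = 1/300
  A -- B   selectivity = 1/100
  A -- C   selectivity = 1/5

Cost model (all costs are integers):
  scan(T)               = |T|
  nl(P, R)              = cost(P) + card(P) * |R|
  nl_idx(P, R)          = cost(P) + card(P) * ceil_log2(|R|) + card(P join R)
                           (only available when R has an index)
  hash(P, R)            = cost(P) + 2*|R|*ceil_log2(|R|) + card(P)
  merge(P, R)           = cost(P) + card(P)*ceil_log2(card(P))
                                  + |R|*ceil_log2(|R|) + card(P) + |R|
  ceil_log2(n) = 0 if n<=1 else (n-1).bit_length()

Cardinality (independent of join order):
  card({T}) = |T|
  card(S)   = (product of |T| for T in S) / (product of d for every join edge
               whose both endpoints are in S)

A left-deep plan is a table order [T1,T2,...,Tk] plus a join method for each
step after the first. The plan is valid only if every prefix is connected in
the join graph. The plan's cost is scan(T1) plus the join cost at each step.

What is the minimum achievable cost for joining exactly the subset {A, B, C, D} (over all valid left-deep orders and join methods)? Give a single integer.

Selinger DP over subsets of {A,B,C,D}:
  {A}: scan cost=500, card=500
  {D}: scan cost=300, card=300
  {B}: scan cost=250, card=250
  {C}: scan cost=500, card=500
  {AD}: card=500; try (A,nl_idx)→3500, (D,nl_idx)→5500, (D,hash)→6400, (A,merge)→8300, (D,merge)→8500, (A,hash)→9600 …(+2); best=3500 via (A,nl_idx)
  {AB}: card=1250; try (A,nl_idx)→3750, (B,hash)→5000, (A,merge)→7500, (B,merge)→7750, (A,hash)→9500, (A,nl)→125250 …(+1); best=3750 via (A,nl_idx)
  {AC}: card=50000; try (C,hash)→10000, (A,hash)→10000, (C,merge)→10500, (A,merge)→10500, (C,nl_idx)→55000, (A,nl_idx)→55000 …(+2); best=10000 via (C,hash)
  {ABD}: card=1250; try (B,hash)→8000, (D,hash)→10400, (B,merge)→10750, (D,nl_idx)→16250, (D,merge)→21750, (B,nl)→128500 …(+1); best=8000 via (B,hash)
  {ACD}: card=50000; try (C,hash)→13000, (C,merge)→13500, (C,nl_idx)→58000, (D,hash)→65400, (C,nl)→253500, (D,nl_idx)→510000 …(+2); best=13000 via (C,hash)
  {ABC}: card=125000; try (C,hash)→14000, (C,merge)→23750, (B,hash)→64000, (C,nl_idx)→140000, (C,nl)→628750, (B,merge)→862250 …(+1); best=14000 via (C,hash)
  {ABCD}: card=125000; try (C,hash)→18250, (C,merge)→28000, (B,hash)→67000, (C,nl_idx)→144250, (D,hash)→144400, (C,nl)→633000 …(+5); best=18250 via (C,hash)

18250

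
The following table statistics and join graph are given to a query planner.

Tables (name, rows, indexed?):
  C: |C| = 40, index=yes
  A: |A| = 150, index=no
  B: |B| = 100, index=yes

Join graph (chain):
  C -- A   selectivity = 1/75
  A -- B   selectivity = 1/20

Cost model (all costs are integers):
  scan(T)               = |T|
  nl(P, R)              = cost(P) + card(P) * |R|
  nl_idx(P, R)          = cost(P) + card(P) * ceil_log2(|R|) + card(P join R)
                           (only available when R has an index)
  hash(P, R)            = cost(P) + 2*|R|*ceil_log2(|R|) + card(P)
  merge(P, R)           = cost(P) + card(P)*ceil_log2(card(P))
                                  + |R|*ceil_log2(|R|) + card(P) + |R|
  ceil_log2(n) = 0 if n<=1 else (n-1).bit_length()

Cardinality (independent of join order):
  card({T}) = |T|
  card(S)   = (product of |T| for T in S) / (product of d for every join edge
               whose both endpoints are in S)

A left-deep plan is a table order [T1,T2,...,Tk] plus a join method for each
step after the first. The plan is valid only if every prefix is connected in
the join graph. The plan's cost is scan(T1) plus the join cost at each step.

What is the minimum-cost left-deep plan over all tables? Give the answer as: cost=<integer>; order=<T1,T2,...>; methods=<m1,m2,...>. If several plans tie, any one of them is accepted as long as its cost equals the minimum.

Selinger DP (subsets sized 1..n):
  {C}: scan cost=40, card=40
  {A}: scan cost=150, card=150
  {B}: scan cost=100, card=100
  {AC}: card=80; try (C,hash)→780, (C,nl_idx)→1130, (A,merge)→1670, (C,merge)→1780, (A,hash)→2480, (A,nl)→6040 …(+1); best=780 via (C,hash)
  {AB}: card=750; try (B,hash)→1700, (B,nl_idx)→1950, (A,merge)→2250, (B,merge)→2300, (A,hash)→2600, (A,nl)→15100 …(+1); best=1700 via (B,hash)
  {ABC}: card=400; try (B,nl_idx)→1740, (B,merge)→2220, (B,hash)→2260, (C,hash)→2930, (C,nl_idx)→6600, (B,nl)→8780 …(+2); best=1740 via (B,nl_idx)

cost=1740; order=A,C,B; methods=hash,nl_idx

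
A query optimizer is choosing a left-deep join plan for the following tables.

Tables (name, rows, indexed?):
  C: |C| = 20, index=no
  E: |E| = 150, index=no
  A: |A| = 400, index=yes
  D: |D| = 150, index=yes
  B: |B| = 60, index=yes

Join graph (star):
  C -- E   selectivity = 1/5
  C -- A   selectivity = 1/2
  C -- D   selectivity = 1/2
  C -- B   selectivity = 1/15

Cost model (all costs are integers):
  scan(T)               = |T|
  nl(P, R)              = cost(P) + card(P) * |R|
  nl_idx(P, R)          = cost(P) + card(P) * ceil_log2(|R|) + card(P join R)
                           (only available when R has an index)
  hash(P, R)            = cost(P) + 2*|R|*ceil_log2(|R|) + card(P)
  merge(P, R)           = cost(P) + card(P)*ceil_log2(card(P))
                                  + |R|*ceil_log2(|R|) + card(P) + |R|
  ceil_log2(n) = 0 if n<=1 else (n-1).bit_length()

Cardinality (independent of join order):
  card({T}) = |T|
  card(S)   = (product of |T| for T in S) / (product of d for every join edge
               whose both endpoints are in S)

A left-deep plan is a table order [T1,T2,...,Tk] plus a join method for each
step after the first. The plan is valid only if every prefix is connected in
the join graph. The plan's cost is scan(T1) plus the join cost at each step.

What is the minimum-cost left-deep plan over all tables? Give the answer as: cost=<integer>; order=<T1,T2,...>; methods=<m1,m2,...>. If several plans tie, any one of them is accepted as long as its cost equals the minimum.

cost=193820; order=E,C,B,D,A; methods=hash,hash,hash,hash

Selinger DP (subsets sized 1..n):
  {C}: scan cost=20, card=20
  {E}: scan cost=150, card=150
  {A}: scan cost=400, card=400
  {D}: scan cost=150, card=150
  {B}: scan cost=60, card=60
  {CE}: card=600; try (C,hash)→500, (E,merge)→1490, (C,merge)→1620, (E,hash)→2440, (E,nl)→3020, (C,nl)→3150; best=500 via (C,hash)
  {AC}: card=4000; try (C,hash)→1000, (A,merge)→4140, (A,nl_idx)→4200, (C,merge)→4520, (A,hash)→7240, (A,nl)→8020 …(+1); best=1000 via (C,hash)
  {CD}: card=1500; try (C,hash)→500, (D,merge)→1490, (C,merge)→1620, (D,nl_idx)→1680, (D,hash)→2440, (D,nl)→3020 …(+1); best=500 via (C,hash)
  {BC}: card=80; try (B,nl_idx)→220, (C,hash)→320, (B,merge)→560, (C,merge)→600, (B,hash)→760, (B,nl)→1220 …(+1); best=220 via (B,nl_idx)
  {ACE}: card=120000; try (E,hash)→7400, (A,hash)→8300, (A,merge)→11100, (E,merge)→54350, (A,nl_idx)→125900, (A,nl)→240500 …(+1); best=7400 via (E,hash)
  {CDE}: card=45000; try (D,hash)→3500, (E,hash)→4400, (D,merge)→8450, (E,merge)→19850, (D,nl_idx)→50300, (D,nl)→90500 …(+1); best=3500 via (D,hash)
  {BCE}: card=2400; try (B,hash)→1820, (E,merge)→2210, (E,hash)→2700, (B,nl_idx)→6500, (B,merge)→7520, (E,nl)→12220 …(+1); best=1820 via (B,hash)
  {ACD}: card=300000; try (D,hash)→7400, (A,hash)→9200, (A,merge)→22500, (D,merge)→54350, (A,nl_idx)→314000, (D,nl_idx)→333000 …(+2); best=7400 via (D,hash)
  {ABC}: card=16000; try (A,merge)→4860, (B,hash)→5720, (A,hash)→7500, (A,nl_idx)→16940, (A,nl)→32220, (B,nl_idx)→41000 …(+2); best=4860 via (A,merge)
  {BCD}: card=6000; try (D,merge)→2210, (D,hash)→2700, (B,hash)→2720, (D,nl_idx)→6860, (D,nl)→12220, (B,nl_idx)→15500 …(+2); best=2210 via (D,merge)
  {ACDE}: card=9000000; try (A,hash)→55700, (D,hash)→129800, (E,hash)→309800, (A,merge)→772500, (D,merge)→2168750, (E,merge)→6008750 …(+5); best=55700 via (A,hash)
  {ABCE}: card=480000; try (A,hash)→11420, (E,hash)→23260, (A,merge)→37020, (B,hash)→128120, (E,merge)→246210, (A,nl_idx)→503420 …(+5); best=11420 via (A,hash)
  {BCDE}: card=180000; try (D,hash)→6620, (E,hash)→10610, (D,merge)→34370, (B,hash)→49220, (E,merge)→87560, (D,nl_idx)→201020 …(+5); best=6620 via (D,hash)
  {ABCD}: card=1200000; try (A,hash)→15410, (D,hash)→23260, (A,merge)→90210, (D,merge)→246210, (B,hash)→308120, (A,nl_idx)→1256210 …(+6); best=15410 via (A,hash)
  {ABCDE}: card=36000000; try (A,hash)→193820, (D,hash)→493820, (E,hash)→1217810, (A,merge)→3430620, (B,hash)→9056420, (D,merge)→9612770 …(+9); best=193820 via (A,hash)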